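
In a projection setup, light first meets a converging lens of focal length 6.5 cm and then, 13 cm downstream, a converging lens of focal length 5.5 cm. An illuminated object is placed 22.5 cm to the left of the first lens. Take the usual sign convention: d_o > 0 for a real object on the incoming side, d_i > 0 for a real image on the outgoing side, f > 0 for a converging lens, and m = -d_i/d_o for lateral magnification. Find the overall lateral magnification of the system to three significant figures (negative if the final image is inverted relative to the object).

-1.36

Lens 1: 1/d_i1 = 1/f_1 - 1/d_o1 = 1/6.5 - 1/22.5 = 0.10940 cm^-1, so d_i1 = 9.141 cm.
m_1 = -(9.141)/22.5 = -0.4062.
Object distance for lens 2: d_o2 = 13 - 9.141 = 3.859 cm.
Lens 2: 1/d_i2 = 1/f_2 - 1/d_o2 = 1/5.5 - 1/(3.859) = -0.07729 cm^-1, so d_i2 = -12.938 cm.
m_2 = -(-12.938)/(3.859) = 3.3524.
Total m = m_1 x m_2 = (-0.4062)(3.3524) = -1.3619.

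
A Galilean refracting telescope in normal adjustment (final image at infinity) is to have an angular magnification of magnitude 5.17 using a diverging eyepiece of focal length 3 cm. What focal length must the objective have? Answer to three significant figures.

15.5 cm

|M| = f_obj/|f_eye|, so f_obj = |M| x |f_eye| = 5.17 x 3 = 15.510 cm.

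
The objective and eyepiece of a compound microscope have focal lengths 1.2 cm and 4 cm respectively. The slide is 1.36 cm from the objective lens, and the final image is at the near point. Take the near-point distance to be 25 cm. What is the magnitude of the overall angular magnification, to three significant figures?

Objective: 1/d_i = 1/f_obj - 1/d_o = 1/1.2 - 1/1.36 = 0.09804 cm^-1, so d_i = 10.200 cm.
m_obj = -d_i/d_o = -10.200/1.36 = -7.500.
Eyepiece angular magnification (image at near point): M_eye = 1 + D/f_e = 1 + 25/4 = 7.250.
Overall M = m_obj x M_eye = (-7.500)(7.250) = -54.37.
|M| = 54.37.

54.4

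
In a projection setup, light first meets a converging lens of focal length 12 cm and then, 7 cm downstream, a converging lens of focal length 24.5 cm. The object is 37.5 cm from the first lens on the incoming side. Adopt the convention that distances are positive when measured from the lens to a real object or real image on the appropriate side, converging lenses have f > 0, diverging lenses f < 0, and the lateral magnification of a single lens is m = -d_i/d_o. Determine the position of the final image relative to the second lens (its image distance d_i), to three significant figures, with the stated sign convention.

7.42 cm

First lens: d_i1 = 1/(1/12 - 1/37.5) = 17.647 cm.
This image would form 17.647 cm past lens 1, i.e. 10.647 cm beyond lens 2, so it is a virtual object for lens 2: d_o2 = 7 - 17.647 = -10.647 cm.
Second lens: d_i2 = 1/(1/24.5 - 1/(-10.647)) = 7.422 cm.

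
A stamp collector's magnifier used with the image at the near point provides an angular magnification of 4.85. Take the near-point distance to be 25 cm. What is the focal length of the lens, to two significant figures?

For the image at the near point, M = 1 + D/f.
f = D/(M - 1) = 25/(4.85 - 1) = 6.494 cm.

6.5 cm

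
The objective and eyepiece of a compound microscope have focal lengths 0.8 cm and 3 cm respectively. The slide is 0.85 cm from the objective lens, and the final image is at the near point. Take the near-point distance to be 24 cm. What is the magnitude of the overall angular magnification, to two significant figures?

140

Objective: 1/d_i = 1/f_obj - 1/d_o = 1/0.8 - 1/0.85 = 0.07353 cm^-1, so d_i = 13.600 cm.
m_obj = -d_i/d_o = -13.600/0.85 = -16.000.
Eyepiece angular magnification (image at near point): M_eye = 1 + D/f_e = 1 + 24/3 = 9.000.
Overall M = m_obj x M_eye = (-16.000)(9.000) = -144.00.
|M| = 144.00.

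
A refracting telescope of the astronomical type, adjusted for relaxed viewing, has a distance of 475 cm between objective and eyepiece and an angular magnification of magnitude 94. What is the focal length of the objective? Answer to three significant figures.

In normal adjustment the tube length equals f_obj + f_eye and |M| = f_obj/f_eye.
So f_obj = 94 f_eye and 94 f_eye + f_eye = 475 cm, giving f_eye = 475/95 = 5.000 cm and f_obj = 470.000 cm.

470 cm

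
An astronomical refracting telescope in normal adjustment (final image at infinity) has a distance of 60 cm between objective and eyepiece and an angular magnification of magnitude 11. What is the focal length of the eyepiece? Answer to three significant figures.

5.00 cm

In normal adjustment the tube length equals f_obj + f_eye and |M| = f_obj/f_eye.
So f_obj = 11 f_eye and 11 f_eye + f_eye = 60 cm, giving f_eye = 60/12 = 5.000 cm and f_obj = 55.000 cm.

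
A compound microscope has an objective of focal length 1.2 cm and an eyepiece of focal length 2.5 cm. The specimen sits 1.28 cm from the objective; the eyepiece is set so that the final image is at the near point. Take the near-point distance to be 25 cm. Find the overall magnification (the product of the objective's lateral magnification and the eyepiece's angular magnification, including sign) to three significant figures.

Objective: 1/d_i = 1/f_obj - 1/d_o = 1/1.2 - 1/1.28 = 0.05208 cm^-1, so d_i = 19.200 cm.
m_obj = -d_i/d_o = -19.200/1.28 = -15.000.
Eyepiece angular magnification (image at near point): M_eye = 1 + D/f_e = 1 + 25/2.5 = 11.000.
Overall M = m_obj x M_eye = (-15.000)(11.000) = -165.00.

-165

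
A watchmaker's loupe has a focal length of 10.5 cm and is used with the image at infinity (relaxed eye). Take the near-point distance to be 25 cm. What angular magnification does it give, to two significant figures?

M = D/f = 25/10.5 = 2.381.

2.4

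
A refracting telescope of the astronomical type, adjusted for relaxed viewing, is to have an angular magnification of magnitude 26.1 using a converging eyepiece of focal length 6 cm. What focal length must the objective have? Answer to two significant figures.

|M| = f_obj/|f_eye|, so f_obj = |M| x |f_eye| = 26.1 x 6 = 156.600 cm.

160 cm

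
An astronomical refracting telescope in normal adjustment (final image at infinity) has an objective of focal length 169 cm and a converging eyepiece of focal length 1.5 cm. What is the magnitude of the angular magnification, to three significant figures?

113

|M| = f_obj/|f_eye| = 169/1.5 = 112.667.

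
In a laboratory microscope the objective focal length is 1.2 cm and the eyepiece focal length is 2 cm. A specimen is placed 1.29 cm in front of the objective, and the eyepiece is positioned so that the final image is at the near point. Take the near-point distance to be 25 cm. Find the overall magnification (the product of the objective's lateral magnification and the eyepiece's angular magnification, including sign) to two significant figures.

-180

Objective: 1/d_i = 1/f_obj - 1/d_o = 1/1.2 - 1/1.29 = 0.05814 cm^-1, so d_i = 17.200 cm.
m_obj = -d_i/d_o = -17.200/1.29 = -13.333.
Eyepiece angular magnification (image at near point): M_eye = 1 + D/f_e = 1 + 25/2 = 13.500.
Overall M = m_obj x M_eye = (-13.333)(13.500) = -180.00.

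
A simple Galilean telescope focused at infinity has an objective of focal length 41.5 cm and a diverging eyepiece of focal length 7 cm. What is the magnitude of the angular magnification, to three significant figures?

5.93

|M| = f_obj/|f_eye| = 41.5/7 = 5.929.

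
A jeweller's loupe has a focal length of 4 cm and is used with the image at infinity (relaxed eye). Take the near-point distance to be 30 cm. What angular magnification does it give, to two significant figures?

7.5

M = D/f = 30/4 = 7.500.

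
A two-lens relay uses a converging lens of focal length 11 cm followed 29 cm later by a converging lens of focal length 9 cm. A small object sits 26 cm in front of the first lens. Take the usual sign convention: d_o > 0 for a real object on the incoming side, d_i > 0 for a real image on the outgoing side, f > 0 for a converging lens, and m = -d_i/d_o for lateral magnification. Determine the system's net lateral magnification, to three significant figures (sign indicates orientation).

7.07

First lens: d_i1 = 1/(1/11 - 1/26) = 19.067 cm.
m_1 = -(19.067)/26 = -0.7333.
That image sits 9.933 cm in front of the second lens, so d_o2 = 9.933 cm.
Second lens: d_i2 = 1/(1/9 - 1/(9.933)) = 95.786 cm.
m_2 = -(95.786)/(9.933) = -9.6429.
Overall magnification: m = m_1 m_2 = 7.0714.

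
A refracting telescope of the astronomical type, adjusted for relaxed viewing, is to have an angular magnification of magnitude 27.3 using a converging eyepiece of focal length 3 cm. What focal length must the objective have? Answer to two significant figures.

|M| = f_obj/|f_eye|, so f_obj = |M| x |f_eye| = 27.3 x 3 = 81.900 cm.

82 cm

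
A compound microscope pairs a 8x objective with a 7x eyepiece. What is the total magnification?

The overall magnification of a compound microscope is the product of the objective and eyepiece magnifications:
M = M_obj x M_eye = 8 x 7 = 56.

56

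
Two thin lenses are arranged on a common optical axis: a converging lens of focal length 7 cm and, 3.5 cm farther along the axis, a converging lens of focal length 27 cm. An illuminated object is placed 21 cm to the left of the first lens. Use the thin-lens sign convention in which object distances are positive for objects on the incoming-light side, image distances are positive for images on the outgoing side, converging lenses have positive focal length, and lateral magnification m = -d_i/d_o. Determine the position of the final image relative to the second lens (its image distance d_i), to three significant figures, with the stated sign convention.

First lens: d_i1 = 1/(1/7 - 1/21) = 10.500 cm.
This image would form 10.500 cm past lens 1, i.e. 7.000 cm beyond lens 2, so it is a virtual object for lens 2: d_o2 = 3.5 - 10.500 = -7.000 cm.
Second lens: d_i2 = 1/(1/27 - 1/(-7.000)) = 5.559 cm.

5.56 cm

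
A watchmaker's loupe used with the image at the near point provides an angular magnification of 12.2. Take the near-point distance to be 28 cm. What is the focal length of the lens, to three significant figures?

2.50 cm

For the image at the near point, M = 1 + D/f.
f = D/(M - 1) = 28/(12.2 - 1) = 2.500 cm.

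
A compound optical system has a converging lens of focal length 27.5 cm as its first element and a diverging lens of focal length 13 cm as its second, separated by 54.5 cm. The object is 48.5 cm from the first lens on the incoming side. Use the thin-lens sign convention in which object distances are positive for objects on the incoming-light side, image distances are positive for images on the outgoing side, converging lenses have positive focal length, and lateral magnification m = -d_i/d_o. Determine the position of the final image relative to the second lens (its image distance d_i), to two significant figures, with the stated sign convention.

Applying the thin-lens equation to the first lens, 1/27.5 = 1/48.5 + 1/d_i1, which gives d_i1 = 63.512 cm.
This image would form 63.512 cm past lens 1, i.e. 9.012 cm beyond lens 2, so it is a virtual object for lens 2: d_o2 = 54.5 - 63.512 = -9.012 cm.
Applying the thin-lens equation again with f_2 = -13 cm and d_o2 = -9.012 cm gives d_i2 = 29.376 cm.

29 cm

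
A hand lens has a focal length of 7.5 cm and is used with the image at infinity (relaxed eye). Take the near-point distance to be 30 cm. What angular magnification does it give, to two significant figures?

4.0

M = D/f = 30/7.5 = 4.000.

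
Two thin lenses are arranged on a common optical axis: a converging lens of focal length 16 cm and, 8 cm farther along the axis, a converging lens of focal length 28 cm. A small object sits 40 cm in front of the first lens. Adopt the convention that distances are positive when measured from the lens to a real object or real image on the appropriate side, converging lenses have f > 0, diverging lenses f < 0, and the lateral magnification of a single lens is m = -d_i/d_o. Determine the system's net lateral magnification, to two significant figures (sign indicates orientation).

-0.40

Applying the thin-lens equation to the first lens, 1/16 = 1/40 + 1/d_i1, which gives d_i1 = 26.667 cm.
Its lateral magnification is m_1 = -d_i1/d_o1 = -(26.667)/40 = -0.6667.
Since 26.667 cm > 8 cm, the first image lies past the second lens and serves as a virtual object: d_o2 = L - d_i1 = -18.667 cm.
Applying the thin-lens equation again with f_2 = 28 cm and d_o2 = -18.667 cm gives d_i2 = 11.200 cm.
m_2 = -(11.200)/(-18.667) = 0.6000.
The system's lateral magnification is m_1 m_2 = (-0.6667)(0.6000) = -0.4000.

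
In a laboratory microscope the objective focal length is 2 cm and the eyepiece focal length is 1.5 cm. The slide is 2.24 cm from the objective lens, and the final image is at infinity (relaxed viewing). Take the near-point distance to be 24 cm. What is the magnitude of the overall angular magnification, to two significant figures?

130

Objective: 1/d_i = 1/f_obj - 1/d_o = 1/2 - 1/2.24 = 0.05357 cm^-1, so d_i = 18.667 cm.
m_obj = -d_i/d_o = -18.667/2.24 = -8.333.
Eyepiece angular magnification (image at infinity): M_eye = D/f_e = 24/1.5 = 16.000.
Overall M = m_obj x M_eye = (-8.333)(16.000) = -133.33.
|M| = 133.33.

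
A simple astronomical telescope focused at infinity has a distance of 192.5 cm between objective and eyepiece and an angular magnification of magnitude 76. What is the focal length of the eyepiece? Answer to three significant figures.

2.50 cm

In normal adjustment the tube length equals f_obj + f_eye and |M| = f_obj/f_eye.
So f_obj = 76 f_eye and 76 f_eye + f_eye = 192.5 cm, giving f_eye = 192.5/77 = 2.500 cm and f_obj = 190.000 cm.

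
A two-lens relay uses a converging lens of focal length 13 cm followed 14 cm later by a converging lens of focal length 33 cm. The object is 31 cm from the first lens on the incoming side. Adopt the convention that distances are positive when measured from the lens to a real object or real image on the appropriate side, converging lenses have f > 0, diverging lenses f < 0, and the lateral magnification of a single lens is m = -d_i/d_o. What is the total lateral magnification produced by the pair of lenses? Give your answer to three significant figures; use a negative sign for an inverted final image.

-0.576

First lens: d_i1 = 1/(1/13 - 1/31) = 22.389 cm.
m_1 = -(22.389)/31 = -0.7222.
Since 22.389 cm > 14 cm, the first image lies past the second lens and serves as a virtual object: d_o2 = L - d_i1 = -8.389 cm.
Second lens: d_i2 = 1/(1/33 - 1/(-8.389)) = 6.689 cm.
m_2 = -(6.689)/(-8.389) = 0.7973.
Overall magnification: m = m_1 m_2 = -0.5758.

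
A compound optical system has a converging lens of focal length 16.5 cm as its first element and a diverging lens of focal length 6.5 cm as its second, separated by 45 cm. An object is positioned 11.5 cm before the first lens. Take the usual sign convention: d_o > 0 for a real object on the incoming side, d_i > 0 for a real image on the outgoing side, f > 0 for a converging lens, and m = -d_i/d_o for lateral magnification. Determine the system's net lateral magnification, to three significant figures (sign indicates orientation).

Lens 1: 1/d_i1 = 1/f_1 - 1/d_o1 = 1/16.5 - 1/11.5 = -0.02635 cm^-1, so d_i1 = -37.950 cm.
m_1 = -(-37.950)/11.5 = 3.3000.
With d_i1 < 0 the first image is virtual and lies on the object side; the object distance for lens 2 is d_o2 = 45 - (-37.950) = 82.950 cm.
Lens 2: 1/d_i2 = 1/f_2 - 1/d_o2 = 1/(-6.5) - 1/(82.950) = -0.16590 cm^-1, so d_i2 = -6.028 cm.
m_2 = -(-6.028)/(82.950) = 0.0727.
The system's lateral magnification is m_1 m_2 = (3.3000)(0.0727) = 0.2398.

0.240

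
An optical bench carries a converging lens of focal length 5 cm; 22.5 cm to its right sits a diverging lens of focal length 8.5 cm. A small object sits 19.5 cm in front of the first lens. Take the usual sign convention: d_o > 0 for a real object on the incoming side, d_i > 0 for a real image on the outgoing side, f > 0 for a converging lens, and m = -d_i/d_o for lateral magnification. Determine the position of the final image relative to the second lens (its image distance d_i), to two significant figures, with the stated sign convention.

-5.5 cm

Lens 1: 1/d_i1 = 1/f_1 - 1/d_o1 = 1/5 - 1/19.5 = 0.14872 cm^-1, so d_i1 = 6.724 cm.
That image sits 15.776 cm in front of the second lens, so d_o2 = 15.776 cm.
Lens 2: 1/d_i2 = 1/f_2 - 1/d_o2 = 1/(-8.5) - 1/(15.776) = -0.18104 cm^-1, so d_i2 = -5.524 cm.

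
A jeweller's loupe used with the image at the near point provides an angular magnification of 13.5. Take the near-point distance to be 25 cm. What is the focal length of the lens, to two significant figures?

For the image at the near point, M = 1 + D/f.
f = D/(M - 1) = 25/(13.5 - 1) = 2.000 cm.

2.0 cm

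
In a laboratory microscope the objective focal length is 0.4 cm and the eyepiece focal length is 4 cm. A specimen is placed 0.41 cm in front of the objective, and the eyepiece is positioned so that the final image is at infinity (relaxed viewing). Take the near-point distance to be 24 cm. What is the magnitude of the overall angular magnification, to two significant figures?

240

Objective: 1/d_i = 1/f_obj - 1/d_o = 1/0.4 - 1/0.41 = 0.06098 cm^-1, so d_i = 16.400 cm.
m_obj = -d_i/d_o = -16.400/0.41 = -40.000.
Eyepiece angular magnification (image at infinity): M_eye = D/f_e = 24/4 = 6.000.
Overall M = m_obj x M_eye = (-40.000)(6.000) = -240.00.
|M| = 240.00.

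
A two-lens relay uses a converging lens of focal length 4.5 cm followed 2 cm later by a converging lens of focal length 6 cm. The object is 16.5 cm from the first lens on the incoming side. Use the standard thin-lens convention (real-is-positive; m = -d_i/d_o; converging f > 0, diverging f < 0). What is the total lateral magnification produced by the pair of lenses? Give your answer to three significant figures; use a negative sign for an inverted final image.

-0.221

Lens 1: 1/d_i1 = 1/f_1 - 1/d_o1 = 1/4.5 - 1/16.5 = 0.16162 cm^-1, so d_i1 = 6.188 cm.
m_1 = -(6.188)/16.5 = -0.3750.
This image would form 6.188 cm past lens 1, i.e. 4.188 cm beyond lens 2, so it is a virtual object for lens 2: d_o2 = 2 - 6.188 = -4.188 cm.
Lens 2: 1/d_i2 = 1/f_2 - 1/d_o2 = 1/6 - 1/(-4.188) = 0.40547 cm^-1, so d_i2 = 2.466 cm.
m_2 = -(2.466)/(-4.188) = 0.5890.
Total m = m_1 x m_2 = (-0.3750)(0.5890) = -0.2209.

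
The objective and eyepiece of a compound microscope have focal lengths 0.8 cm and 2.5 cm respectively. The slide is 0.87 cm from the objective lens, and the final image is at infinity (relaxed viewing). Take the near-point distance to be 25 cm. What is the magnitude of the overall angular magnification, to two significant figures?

110

Objective: 1/d_i = 1/f_obj - 1/d_o = 1/0.8 - 1/0.87 = 0.10057 cm^-1, so d_i = 9.943 cm.
m_obj = -d_i/d_o = -9.943/0.87 = -11.429.
Eyepiece angular magnification (image at infinity): M_eye = D/f_e = 25/2.5 = 10.000.
Overall M = m_obj x M_eye = (-11.429)(10.000) = -114.29.
|M| = 114.29.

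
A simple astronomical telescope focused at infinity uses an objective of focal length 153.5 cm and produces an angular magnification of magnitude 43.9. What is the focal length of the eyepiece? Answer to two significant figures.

|M| = f_obj/f_eye, so f_eye = f_obj/|M| = 153.5/43.9 = 3.497 cm.

3.5 cm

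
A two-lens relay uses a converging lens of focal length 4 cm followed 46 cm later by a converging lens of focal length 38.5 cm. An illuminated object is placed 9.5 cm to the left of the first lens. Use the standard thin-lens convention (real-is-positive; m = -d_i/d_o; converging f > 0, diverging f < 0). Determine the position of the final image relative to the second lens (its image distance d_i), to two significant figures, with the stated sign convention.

First lens: d_i1 = 1/(1/4 - 1/9.5) = 6.909 cm.
Object distance for lens 2: d_o2 = 46 - 6.909 = 39.091 cm.
Second lens: d_i2 = 1/(1/38.5 - 1/(39.091)) = 2546.923 cm.

2500 cm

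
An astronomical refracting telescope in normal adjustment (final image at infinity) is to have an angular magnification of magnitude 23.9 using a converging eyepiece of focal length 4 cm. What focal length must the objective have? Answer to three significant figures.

95.6 cm

|M| = f_obj/|f_eye|, so f_obj = |M| x |f_eye| = 23.9 x 4 = 95.600 cm.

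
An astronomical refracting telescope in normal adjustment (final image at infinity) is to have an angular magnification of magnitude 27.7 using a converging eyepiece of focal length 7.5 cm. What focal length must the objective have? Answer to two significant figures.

|M| = f_obj/|f_eye|, so f_obj = |M| x |f_eye| = 27.7 x 7.5 = 207.750 cm.

210 cm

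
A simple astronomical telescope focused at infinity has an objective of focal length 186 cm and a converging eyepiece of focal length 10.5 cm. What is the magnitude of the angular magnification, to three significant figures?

17.7

|M| = f_obj/|f_eye| = 186/10.5 = 17.714.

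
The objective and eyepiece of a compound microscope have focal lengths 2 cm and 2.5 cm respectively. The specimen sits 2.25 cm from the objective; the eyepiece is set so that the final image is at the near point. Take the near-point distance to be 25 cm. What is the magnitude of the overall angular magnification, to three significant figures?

Objective: 1/d_i = 1/f_obj - 1/d_o = 1/2 - 1/2.25 = 0.05556 cm^-1, so d_i = 18.000 cm.
m_obj = -d_i/d_o = -18.000/2.25 = -8.000.
Eyepiece angular magnification (image at near point): M_eye = 1 + D/f_e = 1 + 25/2.5 = 11.000.
Overall M = m_obj x M_eye = (-8.000)(11.000) = -88.00.
|M| = 88.00.

88.0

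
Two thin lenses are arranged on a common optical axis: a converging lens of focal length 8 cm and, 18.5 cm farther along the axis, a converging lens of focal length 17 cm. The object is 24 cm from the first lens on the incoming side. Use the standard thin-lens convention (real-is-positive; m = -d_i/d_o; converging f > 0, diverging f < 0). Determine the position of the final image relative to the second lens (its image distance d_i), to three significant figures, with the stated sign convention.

First lens: d_i1 = 1/(1/8 - 1/24) = 12.000 cm.
The intermediate image is 12.000 cm to the right of lens 1, so d_o2 = L - d_i1 = 18.5 - 12.000 = 6.500 cm.
Second lens: d_i2 = 1/(1/17 - 1/(6.500)) = -10.524 cm.

-10.5 cm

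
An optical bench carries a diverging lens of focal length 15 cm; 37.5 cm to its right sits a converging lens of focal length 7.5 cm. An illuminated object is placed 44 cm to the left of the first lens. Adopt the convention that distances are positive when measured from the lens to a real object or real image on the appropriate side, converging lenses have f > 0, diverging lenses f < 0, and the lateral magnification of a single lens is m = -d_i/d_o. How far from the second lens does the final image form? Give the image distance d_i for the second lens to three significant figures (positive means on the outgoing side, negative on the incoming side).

Applying the thin-lens equation to the first lens, 1/(-15) = 1/44 + 1/d_i1, which gives d_i1 = -11.186 cm.
The intermediate image is virtual, 11.186 cm to the left of lens 1, so d_o2 = L - d_i1 = 37.5 - (-11.186) = 48.686 cm.
Applying the thin-lens equation again with f_2 = 7.5 cm and d_o2 = 48.686 cm gives d_i2 = 8.866 cm.

8.87 cm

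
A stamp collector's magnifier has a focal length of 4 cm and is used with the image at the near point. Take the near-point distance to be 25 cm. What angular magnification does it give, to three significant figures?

7.25

M = 1 + D/f = 1 + 25/4 = 7.250.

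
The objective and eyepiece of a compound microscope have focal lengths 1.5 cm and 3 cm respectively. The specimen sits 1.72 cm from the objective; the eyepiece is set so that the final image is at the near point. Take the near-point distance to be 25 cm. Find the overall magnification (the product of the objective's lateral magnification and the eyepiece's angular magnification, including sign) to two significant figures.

-64

Objective: 1/d_i = 1/f_obj - 1/d_o = 1/1.5 - 1/1.72 = 0.08527 cm^-1, so d_i = 11.727 cm.
m_obj = -d_i/d_o = -11.727/1.72 = -6.818.
Eyepiece angular magnification (image at near point): M_eye = 1 + D/f_e = 1 + 25/3 = 9.333.
Overall M = m_obj x M_eye = (-6.818)(9.333) = -63.64.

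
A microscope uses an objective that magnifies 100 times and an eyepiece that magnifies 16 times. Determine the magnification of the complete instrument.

1600

The overall magnification of a compound microscope is the product of the objective and eyepiece magnifications:
M = M_obj x M_eye = 100 x 16 = 1600.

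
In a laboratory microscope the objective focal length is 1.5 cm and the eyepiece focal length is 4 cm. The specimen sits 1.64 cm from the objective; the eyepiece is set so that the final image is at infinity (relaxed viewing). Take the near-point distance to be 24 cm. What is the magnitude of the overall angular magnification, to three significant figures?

64.3

Objective: 1/d_i = 1/f_obj - 1/d_o = 1/1.5 - 1/1.64 = 0.05691 cm^-1, so d_i = 17.571 cm.
m_obj = -d_i/d_o = -17.571/1.64 = -10.714.
Eyepiece angular magnification (image at infinity): M_eye = D/f_e = 24/4 = 6.000.
Overall M = m_obj x M_eye = (-10.714)(6.000) = -64.29.
|M| = 64.29.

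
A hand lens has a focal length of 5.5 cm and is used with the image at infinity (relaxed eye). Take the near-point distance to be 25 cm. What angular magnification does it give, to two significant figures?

4.5

M = D/f = 25/5.5 = 4.545.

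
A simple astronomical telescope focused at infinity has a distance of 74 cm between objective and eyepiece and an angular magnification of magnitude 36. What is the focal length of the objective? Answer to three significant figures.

In normal adjustment the tube length equals f_obj + f_eye and |M| = f_obj/f_eye.
So f_obj = 36 f_eye and 36 f_eye + f_eye = 74 cm, giving f_eye = 74/37 = 2.000 cm and f_obj = 72.000 cm.

72.0 cm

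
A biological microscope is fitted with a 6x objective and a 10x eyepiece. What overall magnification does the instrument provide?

The overall magnification of a compound microscope is the product of the objective and eyepiece magnifications:
M = M_obj x M_eye = 6 x 10 = 60.

60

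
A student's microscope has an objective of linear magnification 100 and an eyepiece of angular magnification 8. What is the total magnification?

The overall magnification of a compound microscope is the product of the objective and eyepiece magnifications:
M = M_obj x M_eye = 100 x 8 = 800.

800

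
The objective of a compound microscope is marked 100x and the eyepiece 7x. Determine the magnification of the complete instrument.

The overall magnification of a compound microscope is the product of the objective and eyepiece magnifications:
M = M_obj x M_eye = 100 x 7 = 700.

700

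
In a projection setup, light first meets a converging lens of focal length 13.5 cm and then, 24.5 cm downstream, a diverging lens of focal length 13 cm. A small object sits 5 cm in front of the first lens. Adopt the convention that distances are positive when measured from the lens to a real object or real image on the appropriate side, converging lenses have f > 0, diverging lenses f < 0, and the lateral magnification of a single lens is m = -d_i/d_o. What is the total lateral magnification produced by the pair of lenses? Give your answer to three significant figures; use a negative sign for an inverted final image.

0.454

First lens: d_i1 = 1/(1/13.5 - 1/5) = -7.941 cm.
m_1 = -(-7.941)/5 = 1.5882.
The intermediate image is virtual, 7.941 cm to the left of lens 1, so d_o2 = L - d_i1 = 24.5 - (-7.941) = 32.441 cm.
Second lens: d_i2 = 1/(1/(-13) - 1/(32.441)) = -9.281 cm.
m_2 = -(-9.281)/(32.441) = 0.2861.
Total m = m_1 x m_2 = (1.5882)(0.2861) = 0.4544.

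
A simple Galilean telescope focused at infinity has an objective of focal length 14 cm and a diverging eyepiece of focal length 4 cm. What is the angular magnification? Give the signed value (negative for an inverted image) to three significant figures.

3.50

M = -f_obj/f_eye = -14/(-4) = 3.500.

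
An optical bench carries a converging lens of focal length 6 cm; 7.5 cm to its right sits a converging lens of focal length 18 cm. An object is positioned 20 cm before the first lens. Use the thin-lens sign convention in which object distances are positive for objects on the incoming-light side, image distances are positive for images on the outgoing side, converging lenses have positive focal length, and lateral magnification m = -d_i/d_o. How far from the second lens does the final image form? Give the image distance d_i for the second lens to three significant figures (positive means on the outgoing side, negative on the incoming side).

First lens: d_i1 = 1/(1/6 - 1/20) = 8.571 cm.
Since 8.571 cm > 7.5 cm, the first image lies past the second lens and serves as a virtual object: d_o2 = L - d_i1 = -1.071 cm.
Second lens: d_i2 = 1/(1/18 - 1/(-1.071)) = 1.011 cm.

1.01 cm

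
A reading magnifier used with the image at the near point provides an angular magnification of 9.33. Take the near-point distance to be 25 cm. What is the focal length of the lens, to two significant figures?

3.0 cm

For the image at the near point, M = 1 + D/f.
f = D/(M - 1) = 25/(9.33 - 1) = 3.001 cm.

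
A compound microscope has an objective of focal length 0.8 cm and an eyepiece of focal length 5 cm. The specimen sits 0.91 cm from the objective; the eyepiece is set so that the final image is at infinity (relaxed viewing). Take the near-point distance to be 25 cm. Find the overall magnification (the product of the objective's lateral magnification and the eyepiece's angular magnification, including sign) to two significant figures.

-36

Objective: 1/d_i = 1/f_obj - 1/d_o = 1/0.8 - 1/0.91 = 0.15110 cm^-1, so d_i = 6.618 cm.
m_obj = -d_i/d_o = -6.618/0.91 = -7.273.
Eyepiece angular magnification (image at infinity): M_eye = D/f_e = 25/5 = 5.000.
Overall M = m_obj x M_eye = (-7.273)(5.000) = -36.36.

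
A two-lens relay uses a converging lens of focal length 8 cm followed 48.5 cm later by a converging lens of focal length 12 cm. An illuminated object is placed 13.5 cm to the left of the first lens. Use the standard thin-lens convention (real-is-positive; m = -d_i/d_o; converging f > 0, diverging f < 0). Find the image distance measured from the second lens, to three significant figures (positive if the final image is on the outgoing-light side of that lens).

First lens: d_i1 = 1/(1/8 - 1/13.5) = 19.636 cm.
That image sits 28.864 cm in front of the second lens, so d_o2 = 28.864 cm.
Second lens: d_i2 = 1/(1/12 - 1/(28.864)) = 20.539 cm.

20.5 cm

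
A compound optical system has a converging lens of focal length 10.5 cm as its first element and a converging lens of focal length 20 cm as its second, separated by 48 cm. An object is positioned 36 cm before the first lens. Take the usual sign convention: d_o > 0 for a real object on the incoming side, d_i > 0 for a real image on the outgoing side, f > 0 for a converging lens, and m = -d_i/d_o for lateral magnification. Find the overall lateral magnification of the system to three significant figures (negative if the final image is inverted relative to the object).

First lens: d_i1 = 1/(1/10.5 - 1/36) = 14.824 cm.
m_1 = -(14.824)/36 = -0.4118.
Object distance for lens 2: d_o2 = 48 - 14.824 = 33.176 cm.
Second lens: d_i2 = 1/(1/20 - 1/(33.176)) = 50.357 cm.
m_2 = -(50.357)/(33.176) = -1.5179.
Overall magnification: m = m_1 m_2 = 0.6250.

0.625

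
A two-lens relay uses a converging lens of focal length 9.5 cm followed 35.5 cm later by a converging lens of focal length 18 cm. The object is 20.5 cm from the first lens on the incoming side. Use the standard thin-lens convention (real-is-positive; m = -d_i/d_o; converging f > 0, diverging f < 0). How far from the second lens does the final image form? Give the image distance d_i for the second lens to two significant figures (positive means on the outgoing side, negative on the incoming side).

-1600 cm

Lens 1: 1/d_i1 = 1/f_1 - 1/d_o1 = 1/9.5 - 1/20.5 = 0.05648 cm^-1, so d_i1 = 17.705 cm.
Object distance for lens 2: d_o2 = 35.5 - 17.705 = 17.795 cm.
Lens 2: 1/d_i2 = 1/f_2 - 1/d_o2 = 1/18 - 1/(17.795) = -0.00064 cm^-1, so d_i2 = -1566.000 cm.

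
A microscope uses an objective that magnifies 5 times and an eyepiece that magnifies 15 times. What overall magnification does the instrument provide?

75

The overall magnification of a compound microscope is the product of the objective and eyepiece magnifications:
M = M_obj x M_eye = 5 x 15 = 75.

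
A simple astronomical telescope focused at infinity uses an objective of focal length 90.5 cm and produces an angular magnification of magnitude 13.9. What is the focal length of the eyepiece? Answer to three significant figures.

|M| = f_obj/f_eye, so f_eye = f_obj/|M| = 90.5/13.9 = 6.511 cm.

6.51 cm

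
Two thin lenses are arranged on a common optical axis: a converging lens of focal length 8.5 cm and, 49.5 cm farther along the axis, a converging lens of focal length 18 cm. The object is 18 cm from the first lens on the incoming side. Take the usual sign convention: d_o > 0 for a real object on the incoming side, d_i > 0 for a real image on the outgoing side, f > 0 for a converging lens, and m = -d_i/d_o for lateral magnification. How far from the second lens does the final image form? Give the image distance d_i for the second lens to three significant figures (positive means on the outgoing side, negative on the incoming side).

Lens 1: 1/d_i1 = 1/f_1 - 1/d_o1 = 1/8.5 - 1/18 = 0.06209 cm^-1, so d_i1 = 16.105 cm.
That image sits 33.395 cm in front of the second lens, so d_o2 = 33.395 cm.
Lens 2: 1/d_i2 = 1/f_2 - 1/d_o2 = 1/18 - 1/(33.395) = 0.02561 cm^-1, so d_i2 = 39.046 cm.

39.0 cm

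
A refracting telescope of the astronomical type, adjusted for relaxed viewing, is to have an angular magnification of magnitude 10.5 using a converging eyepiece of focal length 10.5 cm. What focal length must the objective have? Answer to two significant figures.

110 cm

|M| = f_obj/|f_eye|, so f_obj = |M| x |f_eye| = 10.5 x 10.5 = 110.250 cm.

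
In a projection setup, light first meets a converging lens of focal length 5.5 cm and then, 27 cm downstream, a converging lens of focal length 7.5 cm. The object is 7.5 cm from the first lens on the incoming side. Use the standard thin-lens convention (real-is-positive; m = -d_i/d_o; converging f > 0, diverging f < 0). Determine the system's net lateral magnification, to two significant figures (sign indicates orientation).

First lens: d_i1 = 1/(1/5.5 - 1/7.5) = 20.625 cm.
m_1 = -(20.625)/7.5 = -2.7500.
The intermediate image is 20.625 cm to the right of lens 1, so d_o2 = L - d_i1 = 27 - 20.625 = 6.375 cm.
Second lens: d_i2 = 1/(1/7.5 - 1/(6.375)) = -42.500 cm.
m_2 = -(-42.500)/(6.375) = 6.6667.
The system's lateral magnification is m_1 m_2 = (-2.7500)(6.6667) = -18.3333.

-18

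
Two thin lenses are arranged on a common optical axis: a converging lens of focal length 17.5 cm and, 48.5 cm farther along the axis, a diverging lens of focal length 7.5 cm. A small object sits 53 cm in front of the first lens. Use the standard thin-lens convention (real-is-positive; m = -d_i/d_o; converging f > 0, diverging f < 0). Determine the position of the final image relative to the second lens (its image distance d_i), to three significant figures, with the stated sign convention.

-5.62 cm

Lens 1: 1/d_i1 = 1/f_1 - 1/d_o1 = 1/17.5 - 1/53 = 0.03827 cm^-1, so d_i1 = 26.127 cm.
The intermediate image is 26.127 cm to the right of lens 1, so d_o2 = L - d_i1 = 48.5 - 26.127 = 22.373 cm.
Lens 2: 1/d_i2 = 1/f_2 - 1/d_o2 = 1/(-7.5) - 1/(22.373) = -0.17803 cm^-1, so d_i2 = -5.617 cm.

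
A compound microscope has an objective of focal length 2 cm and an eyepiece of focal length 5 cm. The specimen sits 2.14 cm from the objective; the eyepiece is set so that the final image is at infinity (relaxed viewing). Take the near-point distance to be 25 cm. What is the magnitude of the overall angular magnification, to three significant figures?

Objective: 1/d_i = 1/f_obj - 1/d_o = 1/2 - 1/2.14 = 0.03271 cm^-1, so d_i = 30.571 cm.
m_obj = -d_i/d_o = -30.571/2.14 = -14.286.
Eyepiece angular magnification (image at infinity): M_eye = D/f_e = 25/5 = 5.000.
Overall M = m_obj x M_eye = (-14.286)(5.000) = -71.43.
|M| = 71.43.

71.4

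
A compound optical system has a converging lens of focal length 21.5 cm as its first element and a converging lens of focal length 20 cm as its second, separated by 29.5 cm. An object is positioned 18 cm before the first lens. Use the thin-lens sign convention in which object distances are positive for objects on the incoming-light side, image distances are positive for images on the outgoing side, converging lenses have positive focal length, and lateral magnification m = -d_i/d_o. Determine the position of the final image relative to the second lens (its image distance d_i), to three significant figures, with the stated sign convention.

First lens: d_i1 = 1/(1/21.5 - 1/18) = -110.571 cm.
The intermediate image is virtual, 110.571 cm to the left of lens 1, so d_o2 = L - d_i1 = 29.5 - (-110.571) = 140.071 cm.
Second lens: d_i2 = 1/(1/20 - 1/(140.071)) = 23.331 cm.

23.3 cm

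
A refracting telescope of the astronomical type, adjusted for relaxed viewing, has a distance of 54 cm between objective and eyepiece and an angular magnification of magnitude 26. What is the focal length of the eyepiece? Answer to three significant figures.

2.00 cm

In normal adjustment the tube length equals f_obj + f_eye and |M| = f_obj/f_eye.
So f_obj = 26 f_eye and 26 f_eye + f_eye = 54 cm, giving f_eye = 54/27 = 2.000 cm and f_obj = 52.000 cm.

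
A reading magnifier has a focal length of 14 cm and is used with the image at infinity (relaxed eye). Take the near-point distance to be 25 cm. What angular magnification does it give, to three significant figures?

M = D/f = 25/14 = 1.786.

1.79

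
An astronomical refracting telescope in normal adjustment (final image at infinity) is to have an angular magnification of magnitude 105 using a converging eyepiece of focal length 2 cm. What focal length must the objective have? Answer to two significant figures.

210 cm

|M| = f_obj/|f_eye|, so f_obj = |M| x |f_eye| = 105.0 x 2 = 210.000 cm.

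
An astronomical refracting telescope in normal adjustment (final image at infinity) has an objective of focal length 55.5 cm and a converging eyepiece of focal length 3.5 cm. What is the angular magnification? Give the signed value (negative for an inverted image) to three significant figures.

-15.9

M = -f_obj/f_eye = -55.5/(3.5) = -15.857.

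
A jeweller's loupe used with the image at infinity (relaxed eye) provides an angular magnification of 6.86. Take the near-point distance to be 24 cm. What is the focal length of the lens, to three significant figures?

For the image at infinity, M = D/f.
f = D/M = 24/6.86 = 3.499 cm.

3.50 cm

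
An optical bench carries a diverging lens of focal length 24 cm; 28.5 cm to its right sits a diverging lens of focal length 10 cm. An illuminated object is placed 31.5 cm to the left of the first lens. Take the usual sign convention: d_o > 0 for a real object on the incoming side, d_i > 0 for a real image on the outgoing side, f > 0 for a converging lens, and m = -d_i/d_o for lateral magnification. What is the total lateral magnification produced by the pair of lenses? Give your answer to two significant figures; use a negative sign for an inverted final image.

0.083

Lens 1: 1/d_i1 = 1/f_1 - 1/d_o1 = 1/(-24) - 1/31.5 = -0.07341 cm^-1, so d_i1 = -13.622 cm.
m_1 = -(-13.622)/31.5 = 0.4324.
The intermediate image is virtual, 13.622 cm to the left of lens 1, so d_o2 = L - d_i1 = 28.5 - (-13.622) = 42.122 cm.
Lens 2: 1/d_i2 = 1/f_2 - 1/d_o2 = 1/(-10) - 1/(42.122) = -0.12374 cm^-1, so d_i2 = -8.081 cm.
m_2 = -(-8.081)/(42.122) = 0.1919.
The system's lateral magnification is m_1 m_2 = (0.4324)(0.1919) = 0.0830.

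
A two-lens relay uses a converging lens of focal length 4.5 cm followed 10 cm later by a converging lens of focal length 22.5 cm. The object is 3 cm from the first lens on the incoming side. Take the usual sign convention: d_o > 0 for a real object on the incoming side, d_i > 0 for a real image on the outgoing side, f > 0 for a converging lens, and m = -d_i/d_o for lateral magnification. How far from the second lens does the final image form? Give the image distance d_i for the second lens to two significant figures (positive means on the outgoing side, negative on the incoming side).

First lens: d_i1 = 1/(1/4.5 - 1/3) = -9.000 cm.
With d_i1 < 0 the first image is virtual and lies on the object side; the object distance for lens 2 is d_o2 = 10 - (-9.000) = 19.000 cm.
Second lens: d_i2 = 1/(1/22.5 - 1/(19.000)) = -122.143 cm.

-120 cm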